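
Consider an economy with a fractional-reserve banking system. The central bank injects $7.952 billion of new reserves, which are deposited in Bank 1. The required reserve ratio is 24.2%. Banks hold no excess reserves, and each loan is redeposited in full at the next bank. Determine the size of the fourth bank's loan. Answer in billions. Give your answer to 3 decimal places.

Each bank lends a fraction (1 − rr) = 0.7580 of the deposit it receives, so Bank 4 receives 7.952·0.7580^3 and lends 7.952·0.7580^4 ≈ 2.6251 billion.

$2.625 billion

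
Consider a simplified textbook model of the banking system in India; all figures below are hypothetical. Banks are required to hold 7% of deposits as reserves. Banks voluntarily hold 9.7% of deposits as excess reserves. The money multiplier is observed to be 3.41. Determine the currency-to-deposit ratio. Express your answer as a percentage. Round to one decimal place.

Using m = 3.41. From m = (1 + c)/(c + rr + e), rearranging gives 1 + c = m·(c + rr + e), so c·(1 − m) = m·(rr + e) − 1.
Hence c = [m·(rr + e) − 1]/(1 − m) = [3.41 × (0.07 + 0.097) − 1] / (1 − 3.41) ≈ 0.178643.

17.9%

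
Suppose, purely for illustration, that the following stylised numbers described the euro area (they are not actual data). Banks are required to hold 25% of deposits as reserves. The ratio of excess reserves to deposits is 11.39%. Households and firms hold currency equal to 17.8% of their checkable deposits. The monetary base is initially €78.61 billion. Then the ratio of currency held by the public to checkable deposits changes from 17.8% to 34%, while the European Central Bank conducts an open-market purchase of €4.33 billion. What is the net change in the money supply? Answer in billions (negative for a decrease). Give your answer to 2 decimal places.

Before: m₁ = (1 + 0.178) / (0.25 + 0.1139 + 0.178) ≈ 2.17383, MB₁ = 78.61, so M₁ = 2.17383 × 78.61 ≈ 170.8848 billion.
After: m₂ = (1 + 0.34) / (0.25 + 0.1139 + 0.34) ≈ 1.90368, MB₂ = 78.61 + 4.33 = 82.94, so M₂ = 1.90368 × 82.94 ≈ 157.8912 billion.
ΔM = M₂ − M₁ = 157.8912 − 170.8848 = -12.9936 billion.

-12.99 billion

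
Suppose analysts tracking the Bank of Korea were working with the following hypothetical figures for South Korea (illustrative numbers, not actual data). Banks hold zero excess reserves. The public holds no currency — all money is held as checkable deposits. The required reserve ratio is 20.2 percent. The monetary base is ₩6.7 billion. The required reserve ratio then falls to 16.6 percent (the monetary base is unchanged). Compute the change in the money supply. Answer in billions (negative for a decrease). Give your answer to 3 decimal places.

Initially m₁ = 1 / (0.202) ≈ 4.95050, so M₁ = 4.95050 × 6.7 ≈ 33.1683 billion.
After the change m₂ = 1 / (0.166) ≈ 6.02410, so M₂ = 6.02410 × 6.7 ≈ 40.3615 billion.
ΔM = M₂ − M₁ = 40.3615 − 33.1683 = 7.1932 billion.

₩7.193 billion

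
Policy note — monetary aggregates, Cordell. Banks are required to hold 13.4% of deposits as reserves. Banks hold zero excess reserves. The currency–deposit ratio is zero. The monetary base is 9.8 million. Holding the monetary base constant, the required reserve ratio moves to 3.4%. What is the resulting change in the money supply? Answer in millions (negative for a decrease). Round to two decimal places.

215.10 million

Initially m₁ = 1 / (0.134) ≈ 7.4627, so M₁ = 7.4627 × 9.8 ≈ 73.1345 million.
After the change m₂ = 1 / (0.034) ≈ 29.4118, so M₂ = 29.4118 × 9.8 ≈ 288.2356 million.
ΔM = M₂ − M₁ = 288.2356 − 73.1345 = 215.1011 million.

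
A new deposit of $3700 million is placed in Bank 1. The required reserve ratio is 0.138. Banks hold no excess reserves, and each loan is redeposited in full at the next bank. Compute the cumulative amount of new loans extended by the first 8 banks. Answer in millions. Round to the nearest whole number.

$16066 million

Bank i lends (1 − rr)^i of the original deposit: Bank 1 lends 3700·0.8620 = 3189.4000, Bank 2 lends 3700·0.8620² = 2749.2628, and so on.
Summing a geometric series: total = 3700·[0.8620·(1 − 0.8620^8) / (1 − 0.8620)] ≈ 16066.4801 million.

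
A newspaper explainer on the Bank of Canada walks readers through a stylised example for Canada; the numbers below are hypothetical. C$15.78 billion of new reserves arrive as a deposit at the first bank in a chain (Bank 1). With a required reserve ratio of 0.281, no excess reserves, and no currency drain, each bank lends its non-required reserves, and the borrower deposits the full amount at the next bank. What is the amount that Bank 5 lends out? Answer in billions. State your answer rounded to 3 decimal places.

C$3.032 billion

Each bank lends a fraction (1 − rr) = 0.7190 of the deposit it receives, so Bank 5 receives 15.78·0.7190^4 and lends 15.78·0.7190^5 ≈ 3.0322 billion.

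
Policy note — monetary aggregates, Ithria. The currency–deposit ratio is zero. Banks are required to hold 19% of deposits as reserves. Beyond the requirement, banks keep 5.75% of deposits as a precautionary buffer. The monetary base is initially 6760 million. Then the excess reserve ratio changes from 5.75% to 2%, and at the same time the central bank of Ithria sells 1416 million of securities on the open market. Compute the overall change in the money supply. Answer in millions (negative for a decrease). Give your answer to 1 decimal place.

-1865.5 million

Before: m₁ = 1 / (0.19 + 0.0575) ≈ 4.040404, MB₁ = 6760, so M₁ = 4.040404 × 6760 ≈ 27313.131 million.
After: m₂ = 1 / (0.19 + 0.02) ≈ 4.761905, MB₂ = 6760 − 1416 = 5344, so M₂ = 4.761905 × 5344 ≈ 25447.6203 million.
ΔM = M₂ − M₁ = 25447.6203 − 27313.131 = -1865.5107 million.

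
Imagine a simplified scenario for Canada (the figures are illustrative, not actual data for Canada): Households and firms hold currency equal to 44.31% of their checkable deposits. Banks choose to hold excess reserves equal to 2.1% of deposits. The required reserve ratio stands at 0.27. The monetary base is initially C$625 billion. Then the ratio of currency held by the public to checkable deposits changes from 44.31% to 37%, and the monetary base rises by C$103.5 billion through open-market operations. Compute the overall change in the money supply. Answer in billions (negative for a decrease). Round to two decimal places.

C$281.27 billion

Before: m₁ = (1 + 0.4431) / (0.27 + 0.021 + 0.4431) ≈ 1.965808, MB₁ = 625, so M₁ = 1.965808 × 625 = 1228.63 billion.
After: m₂ = (1 + 0.37) / (0.27 + 0.021 + 0.37) ≈ 2.072617, MB₂ = 625 + 103.5 = 728.5, so M₂ = 2.072617 × 728.5 ≈ 1509.9015 billion.
ΔM = M₂ − M₁ = 1509.9015 − 1228.63 = 281.2715 billion.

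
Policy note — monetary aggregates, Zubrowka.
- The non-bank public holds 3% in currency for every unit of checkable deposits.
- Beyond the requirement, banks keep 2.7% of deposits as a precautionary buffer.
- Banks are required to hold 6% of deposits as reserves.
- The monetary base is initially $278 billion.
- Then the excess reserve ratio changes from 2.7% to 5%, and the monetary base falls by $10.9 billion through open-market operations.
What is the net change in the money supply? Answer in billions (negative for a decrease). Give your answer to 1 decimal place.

-482.3 billion

Before: m₁ = (1 + 0.03) / (0.06 + 0.027 + 0.03) ≈ 8.80342, MB₁ = 278, so M₁ = 8.80342 × 278 ≈ 2447.3508 billion.
After: m₂ = (1 + 0.03) / (0.06 + 0.05 + 0.03) ≈ 7.35714, MB₂ = 278 − 10.9 = 267.1, so M₂ = 7.35714 × 267.1 ≈ 1965.0921 billion.
ΔM = M₂ − M₁ = 1965.0921 − 2447.3508 = -482.2587 billion.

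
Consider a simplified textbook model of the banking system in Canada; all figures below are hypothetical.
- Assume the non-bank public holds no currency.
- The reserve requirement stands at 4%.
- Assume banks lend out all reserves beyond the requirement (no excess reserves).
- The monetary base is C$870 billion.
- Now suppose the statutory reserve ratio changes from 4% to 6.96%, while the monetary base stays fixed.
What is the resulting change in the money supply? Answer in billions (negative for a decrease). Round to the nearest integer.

Initially m₁ = 1 / (0.04) = 25, so M₁ = 25 × 870 = 21750 billion.
After the change m₂ = 1 / (0.0696) ≈ 14.3678, so M₂ = 14.3678 × 870 = 12499.986 billion.
ΔM = M₂ − M₁ = 12499.986 − 21750 = -9250.014 billion.

-9250 billion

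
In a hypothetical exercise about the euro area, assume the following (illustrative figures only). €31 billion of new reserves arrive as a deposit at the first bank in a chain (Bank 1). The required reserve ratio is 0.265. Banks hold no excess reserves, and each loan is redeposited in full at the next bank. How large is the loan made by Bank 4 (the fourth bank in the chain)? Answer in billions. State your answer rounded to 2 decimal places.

€9.05 billion

Each bank lends a fraction (1 − rr) = 0.7350 of the deposit it receives, so Bank 4 receives 31·0.7350^3 and lends 31·0.7350^4 ≈ 9.0471 billion.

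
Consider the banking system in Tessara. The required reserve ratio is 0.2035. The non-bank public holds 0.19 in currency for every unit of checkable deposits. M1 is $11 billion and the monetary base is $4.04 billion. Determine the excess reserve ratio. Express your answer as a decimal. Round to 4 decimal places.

Using m = M/MB = 11/4.04 ≈ 2.722772. Since m = (1 + c)/(c + rr + e), the denominator satisfies c + rr + e = (1 + c)/m = (1 + 0.19) / 2.722772 ≈ 0.437055.
With c = 0.19 and rr = 0.2035, the excess reserve ratio is 0.437055 − 0.19 − 0.2035 = 0.043555.

0.0436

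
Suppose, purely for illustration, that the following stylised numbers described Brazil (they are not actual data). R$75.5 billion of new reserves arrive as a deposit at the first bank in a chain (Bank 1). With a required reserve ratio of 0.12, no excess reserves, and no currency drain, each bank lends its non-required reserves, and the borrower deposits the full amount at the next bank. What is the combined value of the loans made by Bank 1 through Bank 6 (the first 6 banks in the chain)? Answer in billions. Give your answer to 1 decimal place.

Bank i lends (1 − rr)^i of the original deposit: Bank 1 lends 75.5·0.8800 = 66.4400, Bank 2 lends 75.5·0.8800² = 58.4672, and so on.
Summing a geometric series: total = 75.5·[0.8800·(1 − 0.8800^6) / (1 − 0.8800)] ≈ 296.5416 billion.

R$296.5 billion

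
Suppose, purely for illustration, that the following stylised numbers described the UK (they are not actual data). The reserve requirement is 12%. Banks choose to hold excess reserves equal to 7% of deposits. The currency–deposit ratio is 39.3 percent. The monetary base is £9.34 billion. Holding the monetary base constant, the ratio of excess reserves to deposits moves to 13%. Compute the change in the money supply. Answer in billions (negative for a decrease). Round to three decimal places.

-2.082 billion

Initially m₁ = (1 + 0.393) / (0.12 + 0.07 + 0.393) ≈ 2.38937, so M₁ = 2.38937 × 9.34 ≈ 22.3167 billion.
After the change m₂ = (1 + 0.393) / (0.12 + 0.13 + 0.393) ≈ 2.16641, so M₂ = 2.16641 × 9.34 ≈ 20.2343 billion.
ΔM = M₂ − M₁ = 20.2343 − 22.3167 = -2.0824 billion.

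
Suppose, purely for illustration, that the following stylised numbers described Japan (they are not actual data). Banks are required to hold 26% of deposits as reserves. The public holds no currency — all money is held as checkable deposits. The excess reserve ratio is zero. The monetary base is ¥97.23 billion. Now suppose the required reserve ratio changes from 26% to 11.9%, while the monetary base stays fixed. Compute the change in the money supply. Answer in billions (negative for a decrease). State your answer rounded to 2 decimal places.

¥443.10 billion

Initially m₁ = 1 / (0.26) ≈ 3.84615, so M₁ = 3.84615 × 97.23 ≈ 373.9612 billion.
After the change m₂ = 1 / (0.119) ≈ 8.40336, so M₂ = 8.40336 × 97.23 ≈ 817.0587 billion.
ΔM = M₂ − M₁ = 817.0587 − 373.9612 = 443.0975 billion.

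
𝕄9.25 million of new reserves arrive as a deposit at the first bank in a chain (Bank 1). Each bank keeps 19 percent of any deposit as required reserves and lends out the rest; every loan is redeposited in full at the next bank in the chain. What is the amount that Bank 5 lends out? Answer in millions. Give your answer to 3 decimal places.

Each bank lends a fraction (1 − rr) = 0.8100 of the deposit it receives, so Bank 5 receives 9.25·0.8100^4 and lends 9.25·0.8100^5 ≈ 3.2253 million.

𝕄3.225 million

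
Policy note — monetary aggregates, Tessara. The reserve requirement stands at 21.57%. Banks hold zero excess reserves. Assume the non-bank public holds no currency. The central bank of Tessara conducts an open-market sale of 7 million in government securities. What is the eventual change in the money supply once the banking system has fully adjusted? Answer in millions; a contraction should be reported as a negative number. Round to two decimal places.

The simple money multiplier is m = 1/rr = 1/0.2157 ≈ 4.6361.
An open-market sale reduces the monetary base by 7 million, so ΔM = m × ΔMB = 4.6361 × (−7) = -32.4527 million.

-32.45 million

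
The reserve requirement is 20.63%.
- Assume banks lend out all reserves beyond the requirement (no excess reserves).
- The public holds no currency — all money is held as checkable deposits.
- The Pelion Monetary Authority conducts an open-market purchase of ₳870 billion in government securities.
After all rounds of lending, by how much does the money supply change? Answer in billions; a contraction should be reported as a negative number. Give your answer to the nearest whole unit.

₳4217 billion

The simple money multiplier is m = 1/rr = 1/0.2063 ≈ 4.8473.
An open-market purchase increases the monetary base by 870 billion, so ΔM = m × ΔMB = 4.8473 × 870 = 4217.151 billion.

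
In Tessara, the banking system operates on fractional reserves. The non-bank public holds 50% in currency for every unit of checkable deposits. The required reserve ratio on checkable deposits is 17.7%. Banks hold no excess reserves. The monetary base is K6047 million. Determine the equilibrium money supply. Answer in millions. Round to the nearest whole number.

K13398 million

The money multiplier is m = (1 + c) / (rr + c) = (1 + 0.5) / (0.177 + 0.5) ≈ 2.21566.
So M = m × MB = 2.21566 × 6047 ≈ 13398.096 million.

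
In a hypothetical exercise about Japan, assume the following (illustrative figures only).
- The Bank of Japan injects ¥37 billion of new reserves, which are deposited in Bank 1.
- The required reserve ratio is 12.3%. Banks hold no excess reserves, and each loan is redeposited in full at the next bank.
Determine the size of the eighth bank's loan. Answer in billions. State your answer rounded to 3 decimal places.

Each bank lends a fraction (1 − rr) = 0.8770 of the deposit it receives, so Bank 8 receives 37·0.8770^7 and lends 37·0.8770^8 ≈ 12.9479 billion.

¥12.948 billion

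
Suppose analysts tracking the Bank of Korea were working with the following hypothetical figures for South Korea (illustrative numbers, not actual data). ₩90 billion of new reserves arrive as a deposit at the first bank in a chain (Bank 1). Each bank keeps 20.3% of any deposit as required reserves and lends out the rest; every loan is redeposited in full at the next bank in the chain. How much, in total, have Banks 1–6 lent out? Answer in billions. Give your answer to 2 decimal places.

₩262.79 billion

Bank i lends (1 − rr)^i of the original deposit: Bank 1 lends 90·0.7970 = 71.7300, Bank 2 lends 90·0.7970² ≈ 57.1688, and so on.
Summing a geometric series: total = 90·[0.7970·(1 − 0.7970^6) / (1 − 0.7970)] ≈ 262.7859 billion.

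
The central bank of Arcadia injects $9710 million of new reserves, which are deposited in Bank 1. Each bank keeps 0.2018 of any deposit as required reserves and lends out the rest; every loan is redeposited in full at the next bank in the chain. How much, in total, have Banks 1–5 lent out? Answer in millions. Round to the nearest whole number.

$25963 million

Bank i lends (1 − rr)^i of the original deposit: Bank 1 lends 9710·0.7982 = 7750.5220, Bank 2 lends 9710·0.7982² ≈ 6186.4667, and so on.
Summing a geometric series: total = 9710·[0.7982·(1 − 0.7982^5) / (1 − 0.7982)] ≈ 25962.7066 million.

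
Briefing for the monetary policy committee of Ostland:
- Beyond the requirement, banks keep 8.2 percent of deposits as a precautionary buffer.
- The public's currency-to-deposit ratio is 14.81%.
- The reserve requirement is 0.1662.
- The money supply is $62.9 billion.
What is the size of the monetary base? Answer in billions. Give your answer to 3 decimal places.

The money multiplier is m = (1 + c) / (rr + e + c) = (1 + 0.1481) / (0.1662 + 0.082 + 0.1481) ≈ 2.897048.
MB = M / m = 62.9 / 2.897048 ≈ 21.7118 billion.

$21.712 billion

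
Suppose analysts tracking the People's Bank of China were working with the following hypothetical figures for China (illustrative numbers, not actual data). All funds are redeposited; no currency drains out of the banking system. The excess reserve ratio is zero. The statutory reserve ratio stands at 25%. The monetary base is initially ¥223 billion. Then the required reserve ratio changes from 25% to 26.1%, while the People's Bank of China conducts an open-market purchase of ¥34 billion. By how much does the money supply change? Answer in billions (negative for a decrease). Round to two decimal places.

Before: m₁ = 1 / (0.25) = 4, MB₁ = 223, so M₁ = 4 × 223 = 892 billion.
After: m₂ = 1 / (0.261) ≈ 3.831418, MB₂ = 223 + 34 = 257, so M₂ = 3.831418 × 257 ≈ 984.6744 billion.
ΔM = M₂ − M₁ = 984.6744 − 892 = 92.6744 billion.

¥92.67 billion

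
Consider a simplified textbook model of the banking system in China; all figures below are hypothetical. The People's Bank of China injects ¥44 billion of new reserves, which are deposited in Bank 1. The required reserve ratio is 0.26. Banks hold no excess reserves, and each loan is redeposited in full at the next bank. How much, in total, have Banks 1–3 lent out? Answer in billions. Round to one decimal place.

Bank i lends (1 − rr)^i of the original deposit: Bank 1 lends 44·0.7400 = 32.5600, Bank 2 lends 44·0.7400² = 24.0944, and so on.
Summing a geometric series: total = 44·[0.7400·(1 − 0.7400^3) / (1 − 0.7400)] ≈ 74.4843 billion.

¥74.5 billion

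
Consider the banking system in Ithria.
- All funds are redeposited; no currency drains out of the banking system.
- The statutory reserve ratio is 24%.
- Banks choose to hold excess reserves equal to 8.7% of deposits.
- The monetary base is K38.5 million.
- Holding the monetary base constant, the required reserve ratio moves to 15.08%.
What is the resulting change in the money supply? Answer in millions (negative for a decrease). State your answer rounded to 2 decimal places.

Initially m₁ = 1 / (0.24 + 0.087) ≈ 3.05810, so M₁ = 3.05810 × 38.5 ≈ 117.7369 million.
After the change m₂ = 1 / (0.1508 + 0.087) ≈ 4.20521, so M₂ = 4.20521 × 38.5 ≈ 161.9006 million.
ΔM = M₂ − M₁ = 161.9006 − 117.7369 = 44.1637 million.

K44.16 million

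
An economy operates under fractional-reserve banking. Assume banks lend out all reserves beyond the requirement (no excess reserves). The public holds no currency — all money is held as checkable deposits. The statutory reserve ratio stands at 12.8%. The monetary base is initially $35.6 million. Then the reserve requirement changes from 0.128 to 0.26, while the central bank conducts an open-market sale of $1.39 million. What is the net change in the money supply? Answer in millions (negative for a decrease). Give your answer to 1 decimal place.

Before: m₁ = 1 / (0.128) = 7.8125, MB₁ = 35.6, so M₁ = 7.8125 × 35.6 = 278.125 million.
After: m₂ = 1 / (0.26) ≈ 3.8462, MB₂ = 35.6 − 1.39 = 34.21, so M₂ = 3.8462 × 34.21 ≈ 131.5785 million.
ΔM = M₂ − M₁ = 131.5785 − 278.125 = -146.5465 million.

-146.5 million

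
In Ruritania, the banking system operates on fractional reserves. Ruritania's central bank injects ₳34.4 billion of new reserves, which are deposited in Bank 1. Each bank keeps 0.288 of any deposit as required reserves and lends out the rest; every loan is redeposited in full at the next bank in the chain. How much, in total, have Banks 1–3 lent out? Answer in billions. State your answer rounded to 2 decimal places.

Bank i lends (1 − rr)^i of the original deposit: Bank 1 lends 34.4·0.7120 = 24.4928, Bank 2 lends 34.4·0.7120² ≈ 17.4389, and so on.
Summing a geometric series: total = 34.4·[0.7120·(1 − 0.7120^3) / (1 − 0.7120)] ≈ 54.3482 billion.

₳54.35 billion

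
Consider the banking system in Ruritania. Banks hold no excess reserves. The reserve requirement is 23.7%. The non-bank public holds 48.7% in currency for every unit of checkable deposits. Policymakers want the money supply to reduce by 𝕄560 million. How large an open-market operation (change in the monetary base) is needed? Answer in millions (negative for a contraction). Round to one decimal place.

-272.7 million

The money multiplier is m = (1 + c) / (rr + c) = (1 + 0.487) / (0.237 + 0.487) ≈ 2.05387.
ΔMB = ΔM / m = (−560) / 2.05387 ≈ -272.656 million.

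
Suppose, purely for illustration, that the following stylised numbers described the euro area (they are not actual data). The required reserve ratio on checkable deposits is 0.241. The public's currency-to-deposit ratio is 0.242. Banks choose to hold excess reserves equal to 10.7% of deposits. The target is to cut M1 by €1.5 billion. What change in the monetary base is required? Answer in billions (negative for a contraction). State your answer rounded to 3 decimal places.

-0.713 billion

The money multiplier is m = (1 + c) / (rr + e + c) = (1 + 0.242) / (0.241 + 0.107 + 0.242) ≈ 2.10508.
ΔMB = ΔM / m = (−1.5) / 2.10508 ≈ -0.7126 billion.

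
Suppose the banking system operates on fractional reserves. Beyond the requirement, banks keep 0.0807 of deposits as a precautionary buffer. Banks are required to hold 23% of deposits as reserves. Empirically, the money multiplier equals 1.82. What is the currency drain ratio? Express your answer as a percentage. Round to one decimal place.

Using m = 1.82. From m = (1 + c)/(c + rr + e), rearranging gives 1 + c = m·(c + rr + e), so c·(1 − m) = m·(rr + e) − 1.
Hence c = [m·(rr + e) − 1]/(1 − m) = [1.82 × (0.23 + 0.0807) − 1] / (1 − 1.82) ≈ 0.529910.

53.0%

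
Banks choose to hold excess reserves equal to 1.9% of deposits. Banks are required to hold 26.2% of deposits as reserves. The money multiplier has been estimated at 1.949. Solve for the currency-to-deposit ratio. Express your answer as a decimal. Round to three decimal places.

Using m = 1.949. From m = (1 + c)/(c + rr + e), rearranging gives 1 + c = m·(c + rr + e), so c·(1 − m) = m·(rr + e) − 1.
Hence c = [m·(rr + e) − 1]/(1 − m) = [1.949 × (0.262 + 0.019) − 1] / (1 − 1.949) ≈ 0.476640.

0.477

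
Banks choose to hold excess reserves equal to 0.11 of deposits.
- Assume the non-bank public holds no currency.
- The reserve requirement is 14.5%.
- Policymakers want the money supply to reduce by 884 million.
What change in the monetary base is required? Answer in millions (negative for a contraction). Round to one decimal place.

-225.4 million

The money multiplier is m = 1 / (rr + e) = 1 / (0.145 + 0.11) ≈ 3.92157.
ΔMB = ΔM / m = (−884) / 3.92157 ≈ -225.4199 million.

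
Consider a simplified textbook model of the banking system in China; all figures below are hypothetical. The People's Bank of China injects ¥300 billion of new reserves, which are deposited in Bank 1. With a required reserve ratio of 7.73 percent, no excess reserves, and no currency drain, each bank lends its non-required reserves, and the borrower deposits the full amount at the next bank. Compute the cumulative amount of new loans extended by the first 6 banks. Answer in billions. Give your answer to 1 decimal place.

Bank i lends (1 − rr)^i of the original deposit: Bank 1 lends 300·0.9227 = 276.8100, Bank 2 lends 300·0.9227² ≈ 255.4126, and so on.
Summing a geometric series: total = 300·[0.9227·(1 − 0.9227^6) / (1 − 0.9227)] ≈ 1371.1199 billion.

¥1371.1 billion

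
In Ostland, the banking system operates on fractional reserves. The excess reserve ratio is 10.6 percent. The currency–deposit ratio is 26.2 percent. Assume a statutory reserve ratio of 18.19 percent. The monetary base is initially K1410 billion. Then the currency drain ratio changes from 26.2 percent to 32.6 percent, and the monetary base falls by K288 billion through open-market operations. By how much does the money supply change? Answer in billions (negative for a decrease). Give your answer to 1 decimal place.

Before: m₁ = (1 + 0.262) / (0.1819 + 0.106 + 0.262) ≈ 2.294963, MB₁ = 1410, so M₁ = 2.294963 × 1410 ≈ 3235.8978 billion.
After: m₂ = (1 + 0.326) / (0.1819 + 0.106 + 0.326) ≈ 2.159961, MB₂ = 1410 − 288 = 1122, so M₂ = 2.159961 × 1122 ≈ 2423.4762 billion.
ΔM = M₂ − M₁ = 2423.4762 − 3235.8978 = -812.4216 billion.

-812.4 billion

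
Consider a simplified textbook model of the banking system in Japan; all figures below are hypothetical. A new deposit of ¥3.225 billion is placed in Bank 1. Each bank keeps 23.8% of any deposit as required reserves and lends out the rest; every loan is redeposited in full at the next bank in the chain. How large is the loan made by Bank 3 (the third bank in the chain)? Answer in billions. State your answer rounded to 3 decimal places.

¥1.427 billion

Each bank lends a fraction (1 − rr) = 0.7620 of the deposit it receives, so Bank 3 receives 3.225·0.7620^2 and lends 3.225·0.7620^3 ≈ 1.4269 billion.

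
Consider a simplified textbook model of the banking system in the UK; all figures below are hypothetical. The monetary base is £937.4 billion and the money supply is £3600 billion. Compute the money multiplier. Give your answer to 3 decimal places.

3.840

The money multiplier is m = M / MB = 3600 / 937.4 ≈ 3.84041.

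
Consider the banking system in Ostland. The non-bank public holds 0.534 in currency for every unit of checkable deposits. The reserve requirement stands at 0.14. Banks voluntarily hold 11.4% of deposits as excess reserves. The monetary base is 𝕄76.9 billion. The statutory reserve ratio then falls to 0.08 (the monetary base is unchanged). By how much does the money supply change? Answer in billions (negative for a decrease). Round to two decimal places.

Initially m₁ = (1 + 0.534) / (0.14 + 0.114 + 0.534) ≈ 1.94670, so M₁ = 1.94670 × 76.9 ≈ 149.7012 billion.
After the change m₂ = (1 + 0.534) / (0.08 + 0.114 + 0.534) ≈ 2.10714, so M₂ = 2.10714 × 76.9 ≈ 162.0391 billion.
ΔM = M₂ − M₁ = 162.0391 − 149.7012 = 12.3379 billion.

𝕄12.34 billion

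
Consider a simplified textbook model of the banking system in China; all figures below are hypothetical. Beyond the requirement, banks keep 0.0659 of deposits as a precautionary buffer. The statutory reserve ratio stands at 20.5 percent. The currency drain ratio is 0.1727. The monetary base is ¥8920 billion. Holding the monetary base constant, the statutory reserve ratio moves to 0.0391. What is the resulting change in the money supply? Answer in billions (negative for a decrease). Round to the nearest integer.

Initially m₁ = (1 + 0.1727) / (0.205 + 0.0659 + 0.1727) ≈ 2.64360, so M₁ = 2.64360 × 8920 = 23580.912 billion.
After the change m₂ = (1 + 0.1727) / (0.0391 + 0.0659 + 0.1727) ≈ 4.22290, so M₂ = 4.22290 × 8920 = 37668.268 billion.
ΔM = M₂ − M₁ = 37668.268 − 23580.912 = 14087.356 billion.

¥14087 billion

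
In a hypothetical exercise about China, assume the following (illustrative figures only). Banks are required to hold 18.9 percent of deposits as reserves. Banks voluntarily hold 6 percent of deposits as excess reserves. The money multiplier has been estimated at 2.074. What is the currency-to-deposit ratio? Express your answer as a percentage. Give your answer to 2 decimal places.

Using m = 2.074. From m = (1 + c)/(c + rr + e), rearranging gives 1 + c = m·(c + rr + e), so c·(1 − m) = m·(rr + e) − 1.
Hence c = [m·(rr + e) − 1]/(1 − m) = [2.074 × (0.189 + 0.06) − 1] / (1 − 2.074) ≈ 0.450255.

45.03%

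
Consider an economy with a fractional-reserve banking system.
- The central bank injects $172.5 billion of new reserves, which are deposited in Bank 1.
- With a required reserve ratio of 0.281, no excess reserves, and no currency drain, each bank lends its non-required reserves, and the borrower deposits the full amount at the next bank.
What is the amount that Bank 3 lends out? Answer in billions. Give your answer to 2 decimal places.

Each bank lends a fraction (1 − rr) = 0.7190 of the deposit it receives, so Bank 3 receives 172.5·0.7190^2 and lends 172.5·0.7190^3 ≈ 64.1174 billion.

$64.12 billion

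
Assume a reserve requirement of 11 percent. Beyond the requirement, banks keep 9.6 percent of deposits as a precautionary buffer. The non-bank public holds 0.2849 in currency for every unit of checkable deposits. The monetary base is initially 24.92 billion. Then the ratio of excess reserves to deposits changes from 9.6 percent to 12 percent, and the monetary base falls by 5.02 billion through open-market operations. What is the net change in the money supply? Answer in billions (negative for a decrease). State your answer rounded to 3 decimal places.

Before: m₁ = (1 + 0.2849) / (0.11 + 0.096 + 0.2849) ≈ 2.617437, MB₁ = 24.92, so M₁ = 2.617437 × 24.92 ≈ 65.2265 billion.
After: m₂ = (1 + 0.2849) / (0.11 + 0.12 + 0.2849) ≈ 2.495436, MB₂ = 24.92 − 5.02 = 19.9, so M₂ = 2.495436 × 19.9 ≈ 49.6592 billion.
ΔM = M₂ − M₁ = 49.6592 − 65.2265 = -15.5673 billion.

-15.567 billion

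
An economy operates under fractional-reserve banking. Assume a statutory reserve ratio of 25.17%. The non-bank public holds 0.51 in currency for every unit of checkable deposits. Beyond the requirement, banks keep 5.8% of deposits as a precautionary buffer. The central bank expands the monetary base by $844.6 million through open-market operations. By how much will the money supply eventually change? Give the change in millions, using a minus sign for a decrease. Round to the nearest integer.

$1556 million

The money multiplier is m = (1 + c) / (rr + e + c) = (1 + 0.51) / (0.2517 + 0.058 + 0.51) ≈ 1.8421.
The purchase adds 844.6 million of base, so ΔM = m × ΔMB = 1.8421 × (+844.6) ≈ 1555.8377 million.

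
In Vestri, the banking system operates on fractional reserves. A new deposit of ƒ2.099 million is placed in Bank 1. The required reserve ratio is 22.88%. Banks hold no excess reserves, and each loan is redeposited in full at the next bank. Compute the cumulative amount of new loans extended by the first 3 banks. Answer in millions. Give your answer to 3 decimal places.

ƒ3.830 million

Bank i lends (1 − rr)^i of the original deposit: Bank 1 lends 2.099·0.7712 ≈ 1.6187, Bank 2 lends 2.099·0.7712² ≈ 1.2484, and so on.
Summing a geometric series: total = 2.099·[0.7712·(1 − 0.7712^3) / (1 − 0.7712)] ≈ 3.8299 million.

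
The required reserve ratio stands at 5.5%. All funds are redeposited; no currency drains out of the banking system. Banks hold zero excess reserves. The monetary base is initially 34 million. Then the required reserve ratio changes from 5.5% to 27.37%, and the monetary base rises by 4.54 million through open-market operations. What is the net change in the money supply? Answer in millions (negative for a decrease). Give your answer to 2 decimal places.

Before: m₁ = 1 / (0.055) ≈ 18.18182, MB₁ = 34, so M₁ = 18.18182 × 34 ≈ 618.1819 million.
After: m₂ = 1 / (0.2737) ≈ 3.65364, MB₂ = 34 + 4.54 = 38.54, so M₂ = 3.65364 × 38.54 ≈ 140.8113 million.
ΔM = M₂ − M₁ = 140.8113 − 618.1819 = -477.3706 million.

-477.37 million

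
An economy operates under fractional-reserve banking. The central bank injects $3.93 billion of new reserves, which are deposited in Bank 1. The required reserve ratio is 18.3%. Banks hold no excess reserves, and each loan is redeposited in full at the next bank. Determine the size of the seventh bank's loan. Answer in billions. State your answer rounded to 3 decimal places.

Each bank lends a fraction (1 − rr) = 0.8170 of the deposit it receives, so Bank 7 receives 3.93·0.8170^6 and lends 3.93·0.8170^7 ≈ 0.9549 billion.

$0.955 billion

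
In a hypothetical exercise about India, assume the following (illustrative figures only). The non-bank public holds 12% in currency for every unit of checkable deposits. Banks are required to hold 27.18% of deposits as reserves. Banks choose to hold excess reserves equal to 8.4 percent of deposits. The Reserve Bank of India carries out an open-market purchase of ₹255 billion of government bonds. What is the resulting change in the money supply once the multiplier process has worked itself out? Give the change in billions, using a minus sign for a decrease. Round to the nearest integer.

The money multiplier is m = (1 + c) / (rr + e + c) = (1 + 0.12) / (0.2718 + 0.084 + 0.12) ≈ 2.3539.
The purchase adds 255 billion of base, so ΔM = m × ΔMB = 2.3539 × (+255) = 600.2445 billion.

₹600 billion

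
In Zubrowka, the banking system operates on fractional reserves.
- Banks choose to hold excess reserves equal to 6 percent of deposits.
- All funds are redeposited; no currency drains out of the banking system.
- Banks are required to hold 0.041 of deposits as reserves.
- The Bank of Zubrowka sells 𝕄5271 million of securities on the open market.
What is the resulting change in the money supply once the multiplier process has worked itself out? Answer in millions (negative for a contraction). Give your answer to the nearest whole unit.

The money multiplier is m = 1 / (rr + e) = 1 / (0.041 + 0.06) ≈ 9.90099.
The sale removes 5271 million of base, so ΔM = m × ΔMB = 9.90099 × (−5271) ≈ -52188.1183 million.

-52188 million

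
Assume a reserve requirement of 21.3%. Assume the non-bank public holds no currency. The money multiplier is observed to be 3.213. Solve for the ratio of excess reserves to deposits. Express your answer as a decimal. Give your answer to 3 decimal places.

0.098

Using m = 3.213. Since m = (1 + c)/(c + rr + e), the denominator satisfies c + rr + e = (1 + c)/m = (1 + 0) / 3.213 ≈ 0.311236.
With c = 0 and rr = 0.213, the ratio of excess reserves to deposits is 0.311236 − 0 − 0.213 = 0.098236.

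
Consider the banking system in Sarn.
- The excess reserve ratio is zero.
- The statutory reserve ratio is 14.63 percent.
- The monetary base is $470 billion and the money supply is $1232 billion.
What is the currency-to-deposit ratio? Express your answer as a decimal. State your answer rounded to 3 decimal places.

0.380

Using m = M/MB = 1232/470 ≈ 2.621277. From m = (1 + c)/(c + rr + e), rearranging gives 1 + c = m·(c + rr + e), so c·(1 − m) = m·(rr + e) − 1.
Hence c = [m·(rr + e) − 1]/(1 − m) = [2.621277 × (0.1463 + 0) − 1] / (1 − 2.621277) ≈ 0.380260.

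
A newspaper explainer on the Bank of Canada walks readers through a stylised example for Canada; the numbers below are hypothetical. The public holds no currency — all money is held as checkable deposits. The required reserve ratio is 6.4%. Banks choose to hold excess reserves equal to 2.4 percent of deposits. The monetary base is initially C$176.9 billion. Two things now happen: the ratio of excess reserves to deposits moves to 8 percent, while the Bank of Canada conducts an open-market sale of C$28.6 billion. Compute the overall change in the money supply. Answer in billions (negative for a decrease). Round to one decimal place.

-980.4 billion

Before: m₁ = 1 / (0.064 + 0.024) ≈ 11.36364, MB₁ = 176.9, so M₁ = 11.36364 × 176.9 ≈ 2010.2279 billion.
After: m₂ = 1 / (0.064 + 0.08) ≈ 6.94444, MB₂ = 176.9 − 28.6 = 148.3, so M₂ = 6.94444 × 148.3 ≈ 1029.8605 billion.
ΔM = M₂ − M₁ = 1029.8605 − 2010.2279 = -980.3674 billion.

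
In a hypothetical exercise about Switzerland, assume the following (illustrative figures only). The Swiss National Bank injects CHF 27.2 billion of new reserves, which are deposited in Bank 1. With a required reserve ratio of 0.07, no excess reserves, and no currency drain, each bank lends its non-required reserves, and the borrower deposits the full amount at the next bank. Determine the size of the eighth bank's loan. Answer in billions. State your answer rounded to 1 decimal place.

CHF 15.2 billion

Each bank lends a fraction (1 − rr) = 0.9300 of the deposit it receives, so Bank 8 receives 27.2·0.9300^7 and lends 27.2·0.9300^8 ≈ 15.2206 billion.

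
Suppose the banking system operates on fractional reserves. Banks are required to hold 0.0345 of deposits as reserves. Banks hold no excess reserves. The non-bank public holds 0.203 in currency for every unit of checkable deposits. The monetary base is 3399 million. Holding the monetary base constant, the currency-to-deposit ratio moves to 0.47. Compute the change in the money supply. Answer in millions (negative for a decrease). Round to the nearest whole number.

Initially m₁ = (1 + 0.203) / (0.0345 + 0.203) ≈ 5.06526, so M₁ = 5.06526 × 3399 ≈ 17216.8187 million.
After the change m₂ = (1 + 0.47) / (0.0345 + 0.47) ≈ 2.91378, so M₂ = 2.91378 × 3399 ≈ 9903.9382 million.
ΔM = M₂ − M₁ = 9903.9382 − 17216.8187 = -7312.8805 million.

-7313 million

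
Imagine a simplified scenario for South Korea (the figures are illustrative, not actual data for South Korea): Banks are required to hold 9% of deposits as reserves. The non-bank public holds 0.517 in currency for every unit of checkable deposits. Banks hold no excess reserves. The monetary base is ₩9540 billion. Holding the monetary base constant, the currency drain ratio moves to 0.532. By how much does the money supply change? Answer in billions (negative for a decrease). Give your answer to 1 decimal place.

-344.9 billion

Initially m₁ = (1 + 0.517) / (0.09 + 0.517) ≈ 2.499176, so M₁ = 2.499176 × 9540 ≈ 23842.139 billion.
After the change m₂ = (1 + 0.532) / (0.09 + 0.532) ≈ 2.463023, so M₂ = 2.463023 × 9540 ≈ 23497.2394 billion.
ΔM = M₂ − M₁ = 23497.2394 − 23842.139 = -344.8996 billion.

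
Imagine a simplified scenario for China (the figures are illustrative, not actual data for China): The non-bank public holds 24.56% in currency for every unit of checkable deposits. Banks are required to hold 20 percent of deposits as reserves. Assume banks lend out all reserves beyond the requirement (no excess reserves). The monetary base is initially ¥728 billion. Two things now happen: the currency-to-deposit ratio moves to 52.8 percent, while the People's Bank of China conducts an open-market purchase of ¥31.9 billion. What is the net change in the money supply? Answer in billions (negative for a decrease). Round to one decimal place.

Before: m₁ = (1 + 0.2456) / (0.2 + 0.2456) ≈ 2.79533, MB₁ = 728, so M₁ = 2.79533 × 728 ≈ 2035.0002 billion.
After: m₂ = (1 + 0.528) / (0.2 + 0.528) ≈ 2.09890, MB₂ = 728 + 31.9 = 759.9, so M₂ = 2.09890 × 759.9 ≈ 1594.9541 billion.
ΔM = M₂ − M₁ = 1594.9541 − 2035.0002 = -440.0461 billion.

-440.0 billion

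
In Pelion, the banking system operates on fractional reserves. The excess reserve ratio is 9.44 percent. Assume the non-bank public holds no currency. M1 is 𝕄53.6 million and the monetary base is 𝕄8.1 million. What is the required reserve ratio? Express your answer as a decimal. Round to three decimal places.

0.057

Using m = M/MB = 53.6/8.1 ≈ 6.617284. Since m = (1 + c)/(c + rr + e), the denominator satisfies c + rr + e = (1 + c)/m = (1 + 0) / 6.617284 ≈ 0.151119.
With c = 0 and e = 0.0944, the required reserve ratio is 0.151119 − 0 − 0.0944 = 0.056719.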